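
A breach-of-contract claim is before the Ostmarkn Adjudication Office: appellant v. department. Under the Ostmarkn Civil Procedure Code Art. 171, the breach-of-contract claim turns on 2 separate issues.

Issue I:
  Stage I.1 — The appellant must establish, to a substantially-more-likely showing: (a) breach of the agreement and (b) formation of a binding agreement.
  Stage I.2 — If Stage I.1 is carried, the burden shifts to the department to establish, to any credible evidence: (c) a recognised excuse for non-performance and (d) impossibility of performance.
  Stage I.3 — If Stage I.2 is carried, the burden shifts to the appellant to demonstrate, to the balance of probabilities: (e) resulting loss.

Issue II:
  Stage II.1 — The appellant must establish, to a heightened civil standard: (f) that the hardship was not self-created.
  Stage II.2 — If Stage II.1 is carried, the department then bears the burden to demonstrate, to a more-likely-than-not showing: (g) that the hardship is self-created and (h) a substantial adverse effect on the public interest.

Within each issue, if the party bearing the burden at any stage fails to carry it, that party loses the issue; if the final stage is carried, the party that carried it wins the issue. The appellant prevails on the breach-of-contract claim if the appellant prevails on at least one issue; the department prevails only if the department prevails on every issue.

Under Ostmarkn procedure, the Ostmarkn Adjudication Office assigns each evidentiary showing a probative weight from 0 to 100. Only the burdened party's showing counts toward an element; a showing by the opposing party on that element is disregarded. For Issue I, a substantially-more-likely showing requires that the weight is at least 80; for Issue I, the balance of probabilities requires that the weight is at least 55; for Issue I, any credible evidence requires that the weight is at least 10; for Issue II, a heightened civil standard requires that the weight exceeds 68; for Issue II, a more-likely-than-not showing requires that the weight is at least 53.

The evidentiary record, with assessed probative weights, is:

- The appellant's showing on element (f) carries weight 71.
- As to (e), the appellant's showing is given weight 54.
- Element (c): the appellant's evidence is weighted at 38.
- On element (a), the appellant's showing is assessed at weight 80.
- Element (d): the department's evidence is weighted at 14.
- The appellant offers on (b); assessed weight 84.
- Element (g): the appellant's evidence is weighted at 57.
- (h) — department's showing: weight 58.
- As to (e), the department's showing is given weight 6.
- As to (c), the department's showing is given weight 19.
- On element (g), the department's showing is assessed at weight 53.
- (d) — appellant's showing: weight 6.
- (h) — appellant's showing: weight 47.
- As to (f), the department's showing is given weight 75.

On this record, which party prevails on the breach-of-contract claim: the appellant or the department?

department

— Issue I —
Stage I.1 (appellant, a substantially-more-likely showing, weight is at least 80): (a) 80 ≥ 80 — meets; (b) 84 ≥ 80 — meets.
  Stage I.1 is satisfied; the onus moves to the department.
Stage I.2 (department, any credible evidence, weight is at least 10): (c) 19 (appellant's 38 disregarded) ≥ 10 — meets; (d) 14 (appellant's 6 disregarded) ≥ 10 — meets.
  All elements met. The burden passes to the appellant.
Stage I.3 (appellant, the balance of probabilities, weight is at least 55): (e) 54 (department's 6 disregarded) < 55 — fails.
  The appellant does not carry Stage I.3.
So the department prevails on this issue.
— Issue II —
Stage II.1 — burden on appellant; standard: a heightened civil standard (weight exceeds 68).
    (f): 71 (department's 75 disregarded) > 68 [met]
  The appellant carries Stage II.1; the department now bears the burden.
Stage II.2 — burden on department; standard: a more-likely-than-not showing (weight is at least 53).
    (g): 53 (appellant's 57 disregarded) ≥ 53 [met]
    (h): 58 (appellant's 47 disregarded) ≥ 53 [met]
  Stage II.2 carried; the final stage is satisfied.
Every stage carried; the department prevails on this issue.
Per-issue: Issue I → department; Issue II → department. The appellant must prevail on at least one issue; overall, the department prevails.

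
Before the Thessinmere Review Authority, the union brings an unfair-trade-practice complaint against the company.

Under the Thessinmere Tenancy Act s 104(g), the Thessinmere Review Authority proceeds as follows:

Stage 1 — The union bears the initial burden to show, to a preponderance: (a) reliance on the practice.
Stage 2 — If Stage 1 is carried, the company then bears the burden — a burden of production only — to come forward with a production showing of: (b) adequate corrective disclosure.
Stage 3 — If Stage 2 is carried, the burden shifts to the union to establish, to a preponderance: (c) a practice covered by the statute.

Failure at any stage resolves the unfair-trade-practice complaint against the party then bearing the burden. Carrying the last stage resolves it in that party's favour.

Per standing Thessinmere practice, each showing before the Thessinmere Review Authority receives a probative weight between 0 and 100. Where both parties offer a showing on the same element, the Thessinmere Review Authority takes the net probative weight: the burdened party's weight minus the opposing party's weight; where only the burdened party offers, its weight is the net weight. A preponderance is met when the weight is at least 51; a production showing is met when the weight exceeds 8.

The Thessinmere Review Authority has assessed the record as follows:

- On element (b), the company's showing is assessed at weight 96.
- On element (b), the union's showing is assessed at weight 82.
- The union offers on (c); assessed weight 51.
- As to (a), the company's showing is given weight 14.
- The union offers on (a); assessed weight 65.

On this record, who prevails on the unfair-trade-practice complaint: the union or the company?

At Stage 1 the union must meet a preponderance (weight is at least 51): on (a) the weight is 65 less the opposing 14 gives net 51, which does reach 51, so (a) meets the standard.
  All elements met. The burden passes to the company.
At Stage 2 the company must meet a production showing (weight exceeds 8): on (b) the weight is 96 less the opposing 82 gives net 14, > 8, so (b) meets the standard.
  Stage 2 is satisfied; the onus moves to the union.
At Stage 3 the union must meet a preponderance (weight is at least 51): on (c) the weight is 51, which does reach 51, so (c) meets the standard.
  Stage 3 carried; the final stage is satisfied.
All stages carried — the union prevails.

union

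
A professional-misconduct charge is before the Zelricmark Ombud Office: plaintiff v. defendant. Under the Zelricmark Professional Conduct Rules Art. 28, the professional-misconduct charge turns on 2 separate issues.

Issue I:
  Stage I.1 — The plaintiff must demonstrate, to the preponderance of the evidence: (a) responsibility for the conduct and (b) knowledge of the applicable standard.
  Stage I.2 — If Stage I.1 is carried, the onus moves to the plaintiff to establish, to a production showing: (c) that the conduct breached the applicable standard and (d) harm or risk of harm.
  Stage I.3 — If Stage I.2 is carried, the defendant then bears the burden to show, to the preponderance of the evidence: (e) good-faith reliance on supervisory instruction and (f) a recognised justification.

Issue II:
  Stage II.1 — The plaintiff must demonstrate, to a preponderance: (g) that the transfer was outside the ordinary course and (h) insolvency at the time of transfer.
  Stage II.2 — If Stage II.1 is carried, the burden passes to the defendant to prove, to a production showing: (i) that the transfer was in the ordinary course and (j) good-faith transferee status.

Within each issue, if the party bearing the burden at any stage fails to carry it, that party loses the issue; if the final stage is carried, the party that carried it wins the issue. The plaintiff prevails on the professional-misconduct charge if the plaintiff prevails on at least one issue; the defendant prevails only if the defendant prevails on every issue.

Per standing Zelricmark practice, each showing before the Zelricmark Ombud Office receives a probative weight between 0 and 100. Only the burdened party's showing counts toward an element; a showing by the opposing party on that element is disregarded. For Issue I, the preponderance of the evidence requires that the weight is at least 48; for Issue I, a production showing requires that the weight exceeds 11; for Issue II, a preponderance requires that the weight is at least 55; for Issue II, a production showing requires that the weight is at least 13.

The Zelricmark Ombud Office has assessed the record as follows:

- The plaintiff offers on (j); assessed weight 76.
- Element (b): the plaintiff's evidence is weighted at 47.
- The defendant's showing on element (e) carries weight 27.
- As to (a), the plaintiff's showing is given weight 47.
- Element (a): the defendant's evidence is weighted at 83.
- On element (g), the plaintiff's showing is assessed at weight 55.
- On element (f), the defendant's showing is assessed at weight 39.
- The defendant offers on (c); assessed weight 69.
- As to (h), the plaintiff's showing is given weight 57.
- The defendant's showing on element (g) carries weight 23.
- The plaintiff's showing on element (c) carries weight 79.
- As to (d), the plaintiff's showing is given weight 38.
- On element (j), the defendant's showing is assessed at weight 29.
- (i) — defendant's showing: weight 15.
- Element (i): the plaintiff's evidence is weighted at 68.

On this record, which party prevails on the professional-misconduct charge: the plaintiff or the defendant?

defendant

— Issue I —
At Stage I.1 the plaintiff must meet the preponderance of the evidence (weight is at least 48): on (a) the weight is 47 (the defendant's 83 is given no effect), < 48, so (a) does not meet the standard; on (b) the weight is 47, which does not reach 48, so (b) does not meet the standard.
  Not every element is met, so the plaintiff fails to carry Stage I.1.
The analysis ends at Stage I.1; the defendant prevails on this issue.
— Issue II —
Stage II.1 (plaintiff, a preponderance, weight is at least 55): (g) 55 (defendant's 23 disregarded) ≥ 55 — meets; (h) 57 ≥ 55 — meets.
  Stage II.1 carried; the burden shifts to the defendant.
Stage II.2 (defendant, a production showing, weight is at least 13): (i) 15 (plaintiff's 68 disregarded) ≥ 13 — meets; (j) 29 (plaintiff's 76 disregarded) ≥ 13 — meets.
  All elements met at the final stage.
All stages carried — the defendant prevails on this issue.
Per-issue: Issue I → defendant; Issue II → defendant. The plaintiff must prevail on at least one issue; overall, the defendant prevails.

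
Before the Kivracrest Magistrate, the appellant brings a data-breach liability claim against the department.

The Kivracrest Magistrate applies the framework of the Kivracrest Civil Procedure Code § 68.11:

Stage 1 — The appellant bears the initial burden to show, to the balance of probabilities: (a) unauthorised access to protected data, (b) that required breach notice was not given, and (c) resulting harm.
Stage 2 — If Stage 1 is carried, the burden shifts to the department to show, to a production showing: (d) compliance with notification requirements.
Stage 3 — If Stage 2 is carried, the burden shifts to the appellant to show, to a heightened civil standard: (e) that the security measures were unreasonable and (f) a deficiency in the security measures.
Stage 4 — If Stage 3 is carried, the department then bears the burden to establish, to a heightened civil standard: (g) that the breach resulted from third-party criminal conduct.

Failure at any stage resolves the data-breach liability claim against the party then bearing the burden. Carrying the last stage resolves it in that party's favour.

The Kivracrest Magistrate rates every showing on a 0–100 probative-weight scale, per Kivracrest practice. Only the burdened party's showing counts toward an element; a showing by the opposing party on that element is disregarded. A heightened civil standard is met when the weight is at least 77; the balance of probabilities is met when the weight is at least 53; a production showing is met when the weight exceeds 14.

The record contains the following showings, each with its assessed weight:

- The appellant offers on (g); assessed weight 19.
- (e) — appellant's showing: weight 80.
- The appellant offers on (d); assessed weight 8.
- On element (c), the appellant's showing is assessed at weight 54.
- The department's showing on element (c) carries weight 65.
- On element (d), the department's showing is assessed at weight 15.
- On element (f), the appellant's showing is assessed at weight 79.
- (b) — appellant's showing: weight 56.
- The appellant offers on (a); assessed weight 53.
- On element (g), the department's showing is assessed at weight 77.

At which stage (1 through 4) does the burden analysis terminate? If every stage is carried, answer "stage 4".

stage 4

At Stage 1 the appellant must meet the balance of probabilities (weight is at least 53): on (a) the weight is 53, ≥ 53, so (a) meets the standard; on (b) the weight is 56, which does reach 53, so (b) meets the standard; on (c) the weight is 54 (the department's 65 is given no effect), ≥ 53, so (c) meets the standard.
  Stage 1 carried; the burden shifts to the department.
At Stage 2 the department must meet a production showing (weight exceeds 14): on (d) the weight is 15 (the appellant's 8 is given no effect), which does exceed 14, so (d) meets the standard.
  The department carries Stage 2; the appellant now bears the burden.
At Stage 3 the appellant must meet a heightened civil standard (weight is at least 77): on (e) the weight is 80, which does reach 77, so (e) meets the standard; on (f) the weight is 79, which does reach 77, so (f) meets the standard.
  Stage 3 is satisfied; the onus moves to the department.
At Stage 4 the department must meet a heightened civil standard (weight is at least 77): on (g) the weight is 77 (the appellant's 19 is given no effect), which does reach 77, so (g) meets the standard.
  Stage 4 carried; the final stage is satisfied.
With every stage satisfied, the department prevails.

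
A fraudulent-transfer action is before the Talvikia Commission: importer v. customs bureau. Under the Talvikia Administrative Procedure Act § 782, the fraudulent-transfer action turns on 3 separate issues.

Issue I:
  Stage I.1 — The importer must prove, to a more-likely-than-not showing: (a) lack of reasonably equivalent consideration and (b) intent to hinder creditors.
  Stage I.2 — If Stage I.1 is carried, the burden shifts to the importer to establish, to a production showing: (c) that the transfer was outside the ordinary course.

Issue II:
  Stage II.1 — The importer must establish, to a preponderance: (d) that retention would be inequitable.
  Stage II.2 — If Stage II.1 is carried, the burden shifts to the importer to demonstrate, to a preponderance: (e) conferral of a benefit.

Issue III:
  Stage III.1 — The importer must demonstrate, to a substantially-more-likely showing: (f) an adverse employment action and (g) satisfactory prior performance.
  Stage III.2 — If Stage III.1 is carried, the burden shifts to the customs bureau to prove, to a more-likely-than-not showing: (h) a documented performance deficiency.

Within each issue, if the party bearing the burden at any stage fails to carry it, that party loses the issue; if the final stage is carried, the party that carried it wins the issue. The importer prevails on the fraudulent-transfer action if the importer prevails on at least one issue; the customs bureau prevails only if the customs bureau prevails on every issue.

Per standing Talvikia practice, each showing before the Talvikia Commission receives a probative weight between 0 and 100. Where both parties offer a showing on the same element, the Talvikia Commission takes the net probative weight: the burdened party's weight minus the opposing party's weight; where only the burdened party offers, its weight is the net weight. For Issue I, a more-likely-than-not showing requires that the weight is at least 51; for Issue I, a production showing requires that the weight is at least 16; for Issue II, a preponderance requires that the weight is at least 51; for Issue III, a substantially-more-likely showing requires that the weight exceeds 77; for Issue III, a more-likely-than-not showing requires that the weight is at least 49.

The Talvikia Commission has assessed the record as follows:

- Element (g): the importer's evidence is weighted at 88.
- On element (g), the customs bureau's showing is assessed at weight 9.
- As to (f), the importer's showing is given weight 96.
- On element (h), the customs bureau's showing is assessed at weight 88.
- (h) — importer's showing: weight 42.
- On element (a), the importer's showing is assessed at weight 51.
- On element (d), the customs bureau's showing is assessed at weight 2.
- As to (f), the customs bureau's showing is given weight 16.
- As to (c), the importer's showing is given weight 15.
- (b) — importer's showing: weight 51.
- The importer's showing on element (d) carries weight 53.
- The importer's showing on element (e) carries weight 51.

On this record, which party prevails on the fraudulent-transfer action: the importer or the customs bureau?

importer

— Issue I —
Stage I.1 — burden on importer; standard: a more-likely-than-not showing (weight is at least 51).
    (a): 51 ≥ 51 [met]
    (b): 51 ≥ 51 [met]
  Stage I.1 is satisfied; the importer continues to bear the burden.
Stage I.2 — burden on importer; standard: a production showing (weight is at least 16).
    (c): 15 < 16 [not met]
  The importer does not carry Stage I.2.
The customs bureau prevails on this issue.
— Issue II —
Stage II.1 — burden on importer; standard: a preponderance (weight is at least 51).
    (d): 53 − 2 = 51 ≥ 51 [met]
  Stage II.1 carried; the burden remains with the importer.
Stage II.2 — burden on importer; standard: a preponderance (weight is at least 51).
    (e): 51 ≥ 51 [met]
  The importer carries the last stage.
All stages carried — the importer prevails on this issue.
— Issue III —
At Stage III.1 the importer must meet a substantially-more-likely showing (weight exceeds 77): on (f) the weight is 96 less the opposing 16 gives net 80, > 77, so (f) meets the standard; on (g) the weight is 88 less the opposing 9 gives net 79, > 77, so (g) meets the standard.
  All elements met. The burden passes to the customs bureau.
At Stage III.2 the customs bureau must meet a more-likely-than-not showing (weight is at least 49): on (h) the weight is 88 less the opposing 42 gives net 46, which does not reach 49, so (h) does not meet the standard.
  Not every element is met, so the customs bureau fails to carry Stage III.2.
So the importer prevails on this issue.
Per-issue: Issue I → customs bureau; Issue II → importer; Issue III → importer. The importer must prevail on at least one issue; overall, the importer prevails.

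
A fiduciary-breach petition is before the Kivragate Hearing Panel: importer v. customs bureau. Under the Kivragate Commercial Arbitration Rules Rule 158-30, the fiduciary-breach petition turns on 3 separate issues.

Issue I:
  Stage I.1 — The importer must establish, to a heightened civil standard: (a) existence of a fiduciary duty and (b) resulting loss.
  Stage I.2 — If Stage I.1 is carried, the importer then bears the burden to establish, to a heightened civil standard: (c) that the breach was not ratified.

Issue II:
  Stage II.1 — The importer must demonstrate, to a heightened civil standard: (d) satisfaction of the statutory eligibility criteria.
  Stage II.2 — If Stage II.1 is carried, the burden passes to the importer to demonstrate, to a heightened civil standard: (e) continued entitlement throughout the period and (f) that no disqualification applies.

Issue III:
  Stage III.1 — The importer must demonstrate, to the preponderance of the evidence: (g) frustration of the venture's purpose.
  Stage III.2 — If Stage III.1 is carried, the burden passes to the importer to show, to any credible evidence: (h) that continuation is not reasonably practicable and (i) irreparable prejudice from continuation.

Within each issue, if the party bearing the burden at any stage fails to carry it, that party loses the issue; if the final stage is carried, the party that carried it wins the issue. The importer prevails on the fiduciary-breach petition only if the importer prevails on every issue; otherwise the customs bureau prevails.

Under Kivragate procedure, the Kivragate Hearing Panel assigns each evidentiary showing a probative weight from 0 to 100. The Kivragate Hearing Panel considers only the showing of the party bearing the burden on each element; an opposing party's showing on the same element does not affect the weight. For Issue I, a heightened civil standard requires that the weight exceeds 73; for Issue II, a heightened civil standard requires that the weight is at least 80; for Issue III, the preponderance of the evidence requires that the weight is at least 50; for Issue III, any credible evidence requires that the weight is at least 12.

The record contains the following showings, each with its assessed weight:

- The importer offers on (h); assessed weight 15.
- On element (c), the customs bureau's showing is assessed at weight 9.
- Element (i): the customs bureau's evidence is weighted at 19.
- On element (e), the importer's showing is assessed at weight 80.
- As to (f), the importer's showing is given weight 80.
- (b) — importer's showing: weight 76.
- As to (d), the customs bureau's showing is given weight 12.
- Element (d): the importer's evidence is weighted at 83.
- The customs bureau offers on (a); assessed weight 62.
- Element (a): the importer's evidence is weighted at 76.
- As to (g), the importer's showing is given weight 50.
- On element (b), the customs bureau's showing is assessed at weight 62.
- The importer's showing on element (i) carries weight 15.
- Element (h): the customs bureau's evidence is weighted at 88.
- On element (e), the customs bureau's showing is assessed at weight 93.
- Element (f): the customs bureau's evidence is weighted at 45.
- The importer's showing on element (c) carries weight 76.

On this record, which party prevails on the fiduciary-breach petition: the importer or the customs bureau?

— Issue I —
Stage I.1 — burden on importer; standard: a heightened civil standard (weight exceeds 73).
    (a): 76 (customs bureau's 62 disregarded) > 73 [met]
    (b): 76 (customs bureau's 62 disregarded) > 73 [met]
  Stage I.1 carried; the burden remains with the importer.
Stage I.2 — burden on importer; standard: a heightened civil standard (weight exceeds 73).
    (c): 76 (customs bureau's 9 disregarded) > 73 [met]
  All elements met at the final stage.
All stages carried — the importer prevails on this issue.
— Issue II —
Stage II.1 (importer, a heightened civil standard, weight is at least 80): (d) 83 (customs bureau's 12 disregarded) ≥ 80 — meets.
  All elements met. The importer retains the burden for Stage II.2.
Stage II.2 (importer, a heightened civil standard, weight is at least 80): (e) 80 (customs bureau's 93 disregarded) ≥ 80 — meets; (f) 80 (customs bureau's 45 disregarded) ≥ 80 — meets.
  The importer carries the last stage.
Every stage carried; the importer prevails on this issue.
— Issue III —
Stage III.1 — burden on importer; standard: the preponderance of the evidence (weight is at least 50).
    (g): 50 ≥ 50 [met]
  Stage III.1 is satisfied; the importer continues to bear the burden.
Stage III.2 — burden on importer; standard: any credible evidence (weight is at least 12).
    (h): 15 (customs bureau's 88 disregarded) ≥ 12 [met]
    (i): 15 (customs bureau's 19 disregarded) ≥ 12 [met]
  The importer carries the last stage.
All stages carried — the importer prevails on this issue.
Per-issue: Issue I → importer; Issue II → importer; Issue III → importer. The importer must prevail on every issue; overall, the importer prevails.

importer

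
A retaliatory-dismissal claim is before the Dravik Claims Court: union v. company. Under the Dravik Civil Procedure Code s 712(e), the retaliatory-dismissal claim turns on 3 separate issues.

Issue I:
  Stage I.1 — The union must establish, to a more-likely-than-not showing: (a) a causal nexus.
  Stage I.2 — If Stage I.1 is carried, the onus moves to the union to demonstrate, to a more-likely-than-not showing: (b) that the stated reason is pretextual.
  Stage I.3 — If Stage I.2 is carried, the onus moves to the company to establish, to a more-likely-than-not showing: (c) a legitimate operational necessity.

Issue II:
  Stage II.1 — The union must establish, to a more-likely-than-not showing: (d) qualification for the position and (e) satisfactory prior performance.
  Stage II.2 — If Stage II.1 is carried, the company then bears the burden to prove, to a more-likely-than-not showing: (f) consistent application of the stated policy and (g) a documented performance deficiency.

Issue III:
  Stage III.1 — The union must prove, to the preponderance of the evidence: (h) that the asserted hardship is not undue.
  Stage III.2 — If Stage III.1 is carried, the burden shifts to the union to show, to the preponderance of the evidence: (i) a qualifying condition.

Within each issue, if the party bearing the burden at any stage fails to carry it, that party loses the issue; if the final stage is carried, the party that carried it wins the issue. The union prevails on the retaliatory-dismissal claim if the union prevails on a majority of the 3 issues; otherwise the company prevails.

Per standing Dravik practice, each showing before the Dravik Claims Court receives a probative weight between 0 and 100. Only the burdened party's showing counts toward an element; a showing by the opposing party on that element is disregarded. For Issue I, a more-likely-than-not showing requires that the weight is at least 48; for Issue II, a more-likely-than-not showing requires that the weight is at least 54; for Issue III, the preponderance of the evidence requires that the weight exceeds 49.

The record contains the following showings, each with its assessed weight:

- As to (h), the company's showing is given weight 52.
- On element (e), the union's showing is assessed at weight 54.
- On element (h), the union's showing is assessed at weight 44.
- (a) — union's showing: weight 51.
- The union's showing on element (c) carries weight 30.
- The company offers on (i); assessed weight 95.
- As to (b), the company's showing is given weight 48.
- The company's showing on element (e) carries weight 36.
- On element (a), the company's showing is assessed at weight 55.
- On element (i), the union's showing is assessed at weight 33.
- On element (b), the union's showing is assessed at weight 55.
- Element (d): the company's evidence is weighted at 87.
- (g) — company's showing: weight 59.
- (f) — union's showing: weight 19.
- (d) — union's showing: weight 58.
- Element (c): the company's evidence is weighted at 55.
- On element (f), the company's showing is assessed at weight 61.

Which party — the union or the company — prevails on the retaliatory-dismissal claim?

company

— Issue I —
Stage I.1 (union, a more-likely-than-not showing, weight is at least 48): (a) 51 (company's 55 disregarded) ≥ 48 — meets.
  Stage I.1 carried; the burden remains with the union.
Stage I.2 (union, a more-likely-than-not showing, weight is at least 48): (b) 55 (company's 48 disregarded) ≥ 48 — meets.
  All elements met. The burden passes to the company.
Stage I.3 (company, a more-likely-than-not showing, weight is at least 48): (c) 55 (union's 30 disregarded) ≥ 48 — meets.
  Stage I.3 carried; the final stage is satisfied.
Every stage carried; the company prevails on this issue.
— Issue II —
Stage II.1 (union, a more-likely-than-not showing, weight is at least 54): (d) 58 (company's 87 disregarded) ≥ 54 — meets; (e) 54 (company's 36 disregarded) ≥ 54 — meets.
  Stage II.1 carried; the burden shifts to the company.
Stage II.2 (company, a more-likely-than-not showing, weight is at least 54): (f) 61 (union's 19 disregarded) ≥ 54 — meets; (g) 59 ≥ 54 — meets.
  Stage II.2 carried; the final stage is satisfied.
All stages carried — the company prevails on this issue.
— Issue III —
Stage III.1 — burden on union; standard: the preponderance of the evidence (weight exceeds 49).
    (h): 44 (company's 52 disregarded) ≤ 49 [not met]
  Stage III.1 not carried; the union fails its burden.
So the company prevails on this issue.
Per-issue: Issue I → company; Issue II → company; Issue III → company. The union must prevail on a majority of issues; overall, the company prevails.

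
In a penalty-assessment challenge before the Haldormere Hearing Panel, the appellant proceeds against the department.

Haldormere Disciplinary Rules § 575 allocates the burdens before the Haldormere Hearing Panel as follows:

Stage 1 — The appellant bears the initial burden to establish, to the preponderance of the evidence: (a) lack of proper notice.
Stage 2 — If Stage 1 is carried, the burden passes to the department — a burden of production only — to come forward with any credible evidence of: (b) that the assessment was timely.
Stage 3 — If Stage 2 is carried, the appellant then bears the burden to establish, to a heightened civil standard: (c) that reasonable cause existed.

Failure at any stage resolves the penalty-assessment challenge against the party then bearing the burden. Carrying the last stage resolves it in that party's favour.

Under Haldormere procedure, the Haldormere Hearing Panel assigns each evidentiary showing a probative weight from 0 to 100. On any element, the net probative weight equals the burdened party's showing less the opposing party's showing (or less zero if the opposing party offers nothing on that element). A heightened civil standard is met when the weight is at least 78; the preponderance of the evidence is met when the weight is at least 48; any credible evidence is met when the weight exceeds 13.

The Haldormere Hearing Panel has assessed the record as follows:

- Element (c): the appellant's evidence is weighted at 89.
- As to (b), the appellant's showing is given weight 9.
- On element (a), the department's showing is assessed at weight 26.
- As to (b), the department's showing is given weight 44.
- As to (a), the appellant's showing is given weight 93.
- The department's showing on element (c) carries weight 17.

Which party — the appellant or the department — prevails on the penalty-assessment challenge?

At Stage 1 the appellant must meet the preponderance of the evidence (weight is at least 48): on (a) the weight is 93 less the opposing 26 gives net 67, ≥ 48, so (a) meets the standard.
  Stage 1 carried; the burden shifts to the department.
At Stage 2 the department must meet any credible evidence (weight exceeds 13): on (b) the weight is 44 less the opposing 9 gives net 35, which does exceed 13, so (b) meets the standard.
  The department carries Stage 2; the appellant now bears the burden.
At Stage 3 the appellant must meet a heightened civil standard (weight is at least 78): on (c) the weight is 89 less the opposing 17 gives net 72, < 78, so (c) does not meet the standard.
  Stage 3 not carried; the appellant fails its burden.
So the department prevails.

department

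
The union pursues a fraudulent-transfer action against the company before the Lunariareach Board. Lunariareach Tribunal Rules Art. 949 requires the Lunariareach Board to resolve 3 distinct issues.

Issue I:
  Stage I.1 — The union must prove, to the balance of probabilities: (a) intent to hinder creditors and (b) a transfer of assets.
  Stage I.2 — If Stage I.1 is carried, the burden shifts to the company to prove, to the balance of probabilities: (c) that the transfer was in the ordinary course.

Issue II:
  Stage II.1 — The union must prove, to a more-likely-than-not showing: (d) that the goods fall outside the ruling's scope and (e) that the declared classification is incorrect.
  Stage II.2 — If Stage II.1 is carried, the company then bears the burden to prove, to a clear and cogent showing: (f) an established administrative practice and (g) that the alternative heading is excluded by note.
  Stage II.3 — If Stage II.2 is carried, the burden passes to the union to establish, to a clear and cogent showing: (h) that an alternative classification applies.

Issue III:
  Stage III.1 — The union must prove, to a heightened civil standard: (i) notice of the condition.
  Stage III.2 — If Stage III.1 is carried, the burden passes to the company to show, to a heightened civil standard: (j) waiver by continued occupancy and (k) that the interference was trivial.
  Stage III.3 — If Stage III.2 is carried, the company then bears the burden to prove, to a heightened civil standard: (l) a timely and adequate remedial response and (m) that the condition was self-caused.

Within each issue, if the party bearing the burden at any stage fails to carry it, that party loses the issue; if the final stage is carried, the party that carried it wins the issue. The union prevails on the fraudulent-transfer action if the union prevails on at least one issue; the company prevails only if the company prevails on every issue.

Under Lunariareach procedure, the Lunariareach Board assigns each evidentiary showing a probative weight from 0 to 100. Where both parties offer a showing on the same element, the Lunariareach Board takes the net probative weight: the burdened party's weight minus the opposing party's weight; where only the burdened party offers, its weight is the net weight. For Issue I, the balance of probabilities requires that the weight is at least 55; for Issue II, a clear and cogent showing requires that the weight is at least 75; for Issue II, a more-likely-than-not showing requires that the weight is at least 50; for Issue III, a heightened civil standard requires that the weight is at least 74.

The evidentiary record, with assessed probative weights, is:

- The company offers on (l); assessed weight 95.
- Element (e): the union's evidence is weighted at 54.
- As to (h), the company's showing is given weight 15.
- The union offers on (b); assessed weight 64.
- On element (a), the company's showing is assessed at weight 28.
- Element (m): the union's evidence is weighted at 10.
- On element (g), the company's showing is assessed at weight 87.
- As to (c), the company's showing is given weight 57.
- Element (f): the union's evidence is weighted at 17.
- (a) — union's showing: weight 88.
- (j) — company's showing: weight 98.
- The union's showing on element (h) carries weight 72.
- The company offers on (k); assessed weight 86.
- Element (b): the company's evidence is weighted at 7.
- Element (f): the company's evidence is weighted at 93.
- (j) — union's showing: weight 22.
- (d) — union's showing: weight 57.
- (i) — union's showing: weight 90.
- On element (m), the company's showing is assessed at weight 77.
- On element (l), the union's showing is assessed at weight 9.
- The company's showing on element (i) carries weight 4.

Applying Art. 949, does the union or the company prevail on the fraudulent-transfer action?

union

— Issue I —
Stage I.1 (union, the balance of probabilities, weight is at least 55): (a) net 88−28=60 ≥ 55 — meets; (b) net 64−7=57 ≥ 55 — meets.
  Stage I.1 is satisfied; the onus moves to the company.
Stage I.2 (company, the balance of probabilities, weight is at least 55): (c) 57 ≥ 55 — meets.
  All elements met at the final stage.
All stages carried — the company prevails on this issue.
— Issue II —
Stage II.1 (union, a more-likely-than-not showing, weight is at least 50): (d) 57 ≥ 50 — meets; (e) 54 ≥ 50 — meets.
  Stage II.1 carried; the burden shifts to the company.
Stage II.2 (company, a clear and cogent showing, weight is at least 75): (f) net 93−17=76 ≥ 75 — meets; (g) 87 ≥ 75 — meets.
  The company carries Stage II.2; the union now bears the burden.
Stage II.3 (union, a clear and cogent showing, weight is at least 75): (h) net 72−15=57 < 75 — fails.
  Stage II.3 not carried; the union fails its burden.
The company prevails on this issue.
— Issue III —
Stage III.1 — burden on union; standard: a heightened civil standard (weight is at least 74).
    (i): 90 − 4 = 86 ≥ 74 [met]
  The union carries Stage III.1; the company now bears the burden.
Stage III.2 — burden on company; standard: a heightened civil standard (weight is at least 74).
    (j): 98 − 22 = 76 ≥ 74 [met]
    (k): 86 ≥ 74 [met]
  All elements met. The company retains the burden for Stage III.3.
Stage III.3 — burden on company; standard: a heightened civil standard (weight is at least 74).
    (l): 95 − 9 = 86 ≥ 74 [met]
    (m): 77 − 10 = 67 < 74 [not met]
  The company does not carry Stage III.3.
The union prevails on this issue.
Per-issue: Issue I → company; Issue II → company; Issue III → union. The union must prevail on at least one issue; overall, the union prevails.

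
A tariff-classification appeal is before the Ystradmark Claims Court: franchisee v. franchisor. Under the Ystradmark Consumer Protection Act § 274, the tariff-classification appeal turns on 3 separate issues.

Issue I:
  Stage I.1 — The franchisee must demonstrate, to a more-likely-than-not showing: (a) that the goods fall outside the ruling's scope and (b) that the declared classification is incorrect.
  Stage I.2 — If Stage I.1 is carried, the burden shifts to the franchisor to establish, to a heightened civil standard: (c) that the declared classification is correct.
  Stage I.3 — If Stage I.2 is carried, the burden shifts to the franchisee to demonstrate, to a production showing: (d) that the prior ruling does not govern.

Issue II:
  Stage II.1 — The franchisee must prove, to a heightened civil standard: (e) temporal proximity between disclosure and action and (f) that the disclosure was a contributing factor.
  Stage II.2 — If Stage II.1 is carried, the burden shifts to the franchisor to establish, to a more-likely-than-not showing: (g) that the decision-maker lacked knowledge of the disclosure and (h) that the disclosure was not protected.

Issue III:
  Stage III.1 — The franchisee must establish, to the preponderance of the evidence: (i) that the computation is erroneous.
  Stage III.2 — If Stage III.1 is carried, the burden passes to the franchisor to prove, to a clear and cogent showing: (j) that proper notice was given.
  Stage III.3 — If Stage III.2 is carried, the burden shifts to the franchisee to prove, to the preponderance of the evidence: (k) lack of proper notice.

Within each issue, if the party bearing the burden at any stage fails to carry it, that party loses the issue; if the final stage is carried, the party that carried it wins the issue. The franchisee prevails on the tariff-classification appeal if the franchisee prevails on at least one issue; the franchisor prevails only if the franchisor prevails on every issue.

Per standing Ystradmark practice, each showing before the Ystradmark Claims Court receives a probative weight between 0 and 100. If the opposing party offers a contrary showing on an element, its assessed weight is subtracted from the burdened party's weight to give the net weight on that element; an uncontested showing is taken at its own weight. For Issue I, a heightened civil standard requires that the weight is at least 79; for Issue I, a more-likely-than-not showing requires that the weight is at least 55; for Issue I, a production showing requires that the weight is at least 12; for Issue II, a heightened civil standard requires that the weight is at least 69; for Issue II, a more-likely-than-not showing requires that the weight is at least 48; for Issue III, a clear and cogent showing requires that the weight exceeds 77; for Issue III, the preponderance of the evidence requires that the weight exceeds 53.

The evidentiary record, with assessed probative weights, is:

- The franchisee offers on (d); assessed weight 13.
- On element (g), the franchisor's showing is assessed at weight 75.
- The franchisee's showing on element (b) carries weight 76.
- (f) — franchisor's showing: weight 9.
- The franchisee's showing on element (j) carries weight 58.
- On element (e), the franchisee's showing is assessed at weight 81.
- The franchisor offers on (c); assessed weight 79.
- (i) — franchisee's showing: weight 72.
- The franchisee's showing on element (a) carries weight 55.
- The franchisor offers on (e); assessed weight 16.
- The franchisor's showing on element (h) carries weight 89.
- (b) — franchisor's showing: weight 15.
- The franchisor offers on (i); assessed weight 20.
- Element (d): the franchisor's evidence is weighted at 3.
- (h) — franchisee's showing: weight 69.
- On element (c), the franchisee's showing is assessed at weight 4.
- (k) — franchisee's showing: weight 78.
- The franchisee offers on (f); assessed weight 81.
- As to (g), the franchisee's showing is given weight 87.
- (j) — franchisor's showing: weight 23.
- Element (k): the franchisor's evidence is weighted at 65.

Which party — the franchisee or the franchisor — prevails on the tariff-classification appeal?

franchisee

— Issue I —
Stage I.1 (franchisee, a more-likely-than-not showing, weight is at least 55): (a) 55 ≥ 55 — meets; (b) net 76−15=61 ≥ 55 — meets.
  The franchisee carries Stage I.1; the franchisor now bears the burden.
Stage I.2 (franchisor, a heightened civil standard, weight is at least 79): (c) net 79−4=75 < 79 — fails.
  The franchisor does not carry Stage I.2.
The franchisee prevails on this issue.
— Issue II —
Stage II.1 (franchisee, a heightened civil standard, weight is at least 69): (e) net 81−16=65 < 69 — fails; (f) net 81−9=72 ≥ 69 — meets.
  Not every element is met, so the franchisee fails to carry Stage II.1.
The franchisor prevails on this issue.
— Issue III —
Stage III.1 — burden on franchisee; standard: the preponderance of the evidence (weight exceeds 53).
    (i): 72 − 20 = 52 ≤ 53 [not met]
  The franchisee does not carry Stage III.1.
So the franchisor prevails on this issue.
Per-issue: Issue I → franchisee; Issue II → franchisor; Issue III → franchisor. The franchisee must prevail on at least one issue; overall, the franchisee prevails.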